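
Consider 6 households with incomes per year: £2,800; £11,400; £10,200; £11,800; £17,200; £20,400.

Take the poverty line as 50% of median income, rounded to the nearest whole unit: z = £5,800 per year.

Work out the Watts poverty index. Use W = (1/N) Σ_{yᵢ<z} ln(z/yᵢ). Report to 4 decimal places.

Incomes under z: £2,800 (q = 1 of N = 6).
Log gaps: ln(5800/2800) = 0.7282.
W = 0.728239 / 6 = 0.1214.

0.1214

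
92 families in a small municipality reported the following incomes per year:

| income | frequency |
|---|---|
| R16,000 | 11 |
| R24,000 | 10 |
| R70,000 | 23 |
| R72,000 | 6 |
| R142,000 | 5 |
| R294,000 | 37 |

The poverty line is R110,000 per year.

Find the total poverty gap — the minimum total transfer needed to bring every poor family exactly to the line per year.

R3,042,000

Poor units: 11×R16,000, 10×R24,000, 23×R70,000, 6×R72,000 (q = 50 of N = 92).
Individual gaps: 11×(110000−16000) = 1034000; 10×(110000−24000) = 860000; 23×(110000−70000) = 920000; 6×(110000−72000) = 228000.
Aggregate gap = R3,042,000.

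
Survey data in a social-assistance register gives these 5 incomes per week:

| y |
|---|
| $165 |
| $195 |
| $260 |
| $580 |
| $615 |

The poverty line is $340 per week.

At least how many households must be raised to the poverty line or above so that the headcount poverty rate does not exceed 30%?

2

3 of the 5 households are poor, so H = 3/5 = 0.600.
A headcount ratio of at most 30% allows at most ⌊0.30 × 5⌋ = 1 poor households.
So at least 3 − 1 = 2 must be lifted.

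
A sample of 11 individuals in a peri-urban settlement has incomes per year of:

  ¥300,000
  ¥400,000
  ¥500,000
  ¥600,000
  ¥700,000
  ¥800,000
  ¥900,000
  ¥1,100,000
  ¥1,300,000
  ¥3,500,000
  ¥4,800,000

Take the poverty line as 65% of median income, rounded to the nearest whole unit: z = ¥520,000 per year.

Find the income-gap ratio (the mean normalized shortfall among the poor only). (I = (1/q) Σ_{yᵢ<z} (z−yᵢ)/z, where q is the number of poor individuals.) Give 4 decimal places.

0.2308

Incomes under z: ¥300,000, ¥400,000, ¥500,000 (q = 3 of N = 11).
Shortfall ratios (z−y)/z: 0.4231, 0.2308, 0.0385; sum = 0.692308.
The income-gap ratio divides by q (the poor only): 0.692308 / 3 = 0.2308.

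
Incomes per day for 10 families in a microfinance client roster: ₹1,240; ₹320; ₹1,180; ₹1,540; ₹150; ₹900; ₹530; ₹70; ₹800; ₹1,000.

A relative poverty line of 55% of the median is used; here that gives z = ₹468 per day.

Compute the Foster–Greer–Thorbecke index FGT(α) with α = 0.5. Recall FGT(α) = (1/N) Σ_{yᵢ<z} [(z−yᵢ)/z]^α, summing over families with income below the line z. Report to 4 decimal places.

Below z: ₹70, ₹150, ₹320 (q = 3 of N = 10).
Normalized shortfalls: (468−70)/468 = 0.8504; (468−150)/468 = 0.6795; (468−320)/468 = 0.3162.
Raised to α = 0.5: 0.92219; 0.82431; 0.56235.
Sum = 2.308848; FGT(0.5) = 2.308848 / 10 = 0.2309.

0.2309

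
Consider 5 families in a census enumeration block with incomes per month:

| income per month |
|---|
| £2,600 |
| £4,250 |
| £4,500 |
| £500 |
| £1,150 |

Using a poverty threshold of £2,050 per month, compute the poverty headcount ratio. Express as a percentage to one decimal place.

40.0%

2 of the 5 families have income below £2,050.
H = 2/5 = 40.0%.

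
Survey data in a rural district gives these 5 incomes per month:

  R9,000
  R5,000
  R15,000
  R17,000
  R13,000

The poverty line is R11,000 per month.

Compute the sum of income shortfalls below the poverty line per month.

R8,000

Below the line: R5,000, R9,000 (q = 2 of N = 5).
Individual gaps: 11000−5000 = 6000; 11000−9000 = 2000.
Aggregate gap = R8,000.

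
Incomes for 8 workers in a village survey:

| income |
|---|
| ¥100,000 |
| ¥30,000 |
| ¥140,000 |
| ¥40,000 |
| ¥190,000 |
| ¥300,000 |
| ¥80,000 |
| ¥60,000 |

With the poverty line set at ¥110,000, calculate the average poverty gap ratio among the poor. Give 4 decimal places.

Poor units: ¥30,000, ¥40,000, ¥60,000, ¥80,000, ¥100,000 (q = 5 of N = 8).
Relative gaps: 0.7273, 0.6364, 0.4545, 0.2727, 0.0909; sum = 2.181818.
I averages over the q = 5 poor units only: 2.181818 / 5 = 0.4364.

0.4364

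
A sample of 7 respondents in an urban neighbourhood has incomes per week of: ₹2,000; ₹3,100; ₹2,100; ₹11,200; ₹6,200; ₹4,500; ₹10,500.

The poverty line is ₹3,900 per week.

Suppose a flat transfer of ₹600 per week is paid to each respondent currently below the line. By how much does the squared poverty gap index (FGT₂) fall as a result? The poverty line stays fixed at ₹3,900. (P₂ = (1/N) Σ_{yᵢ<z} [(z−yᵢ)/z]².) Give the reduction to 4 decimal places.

Before: below the line — ₹2,000, ₹2,100, ₹3,100; squared poverty gap index (FGT₂) = 0.070348.
After the ₹600 transfer: below the line — ₹2,600, ₹2,700, ₹3,700; squared poverty gap index (FGT₂) = 0.029774.
Reduction = 0.070348 − 0.029774 = 0.0406.

0.0406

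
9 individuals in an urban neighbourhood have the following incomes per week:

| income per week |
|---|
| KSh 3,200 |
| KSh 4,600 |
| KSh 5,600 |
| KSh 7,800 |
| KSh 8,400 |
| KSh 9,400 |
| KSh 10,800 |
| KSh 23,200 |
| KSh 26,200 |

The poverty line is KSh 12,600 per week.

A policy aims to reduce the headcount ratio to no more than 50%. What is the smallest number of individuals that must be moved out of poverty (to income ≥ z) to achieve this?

Currently q = 7 of N = 9 are below the line (H = 0.778).
A headcount ratio of at most 50% allows at most ⌊0.50 × 9⌋ = 4 poor individuals.
So at least 7 − 4 = 3 must be lifted.

3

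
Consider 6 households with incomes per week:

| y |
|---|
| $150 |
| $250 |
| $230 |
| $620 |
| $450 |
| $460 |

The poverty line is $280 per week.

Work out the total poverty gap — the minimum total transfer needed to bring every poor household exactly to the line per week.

Below z: $150, $230, $250 (q = 3 of N = 6).
Individual gaps: 280−150 = 130; 280−230 = 50; 280−250 = 30.
Aggregate gap = $210.

$210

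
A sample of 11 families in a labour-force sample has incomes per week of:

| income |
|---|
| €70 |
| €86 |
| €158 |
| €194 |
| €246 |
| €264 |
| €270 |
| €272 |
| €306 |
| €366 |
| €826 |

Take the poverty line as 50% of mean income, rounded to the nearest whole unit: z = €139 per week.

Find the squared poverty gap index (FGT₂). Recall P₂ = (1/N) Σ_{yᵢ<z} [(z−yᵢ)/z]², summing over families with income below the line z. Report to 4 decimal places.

Below z: €70, €86 (q = 2 of N = 11).
Relative gaps: (139−70)/139 = 0.4964; (139−86)/139 = 0.3813.
Squared: 0.2464; 0.1454.
Sum = 0.391802; P₂ = 0.391802 / 11 = 0.0356.

0.0356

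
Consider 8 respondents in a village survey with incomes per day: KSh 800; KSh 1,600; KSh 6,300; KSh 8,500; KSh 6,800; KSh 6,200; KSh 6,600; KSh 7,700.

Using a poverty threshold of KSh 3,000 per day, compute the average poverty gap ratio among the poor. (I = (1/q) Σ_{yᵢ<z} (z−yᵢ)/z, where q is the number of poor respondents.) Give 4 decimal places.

0.6000

Below the line: KSh 800, KSh 1,600 (q = 2 of N = 8).
Relative gaps: 0.7333, 0.4667; sum = 1.200000.
The income-gap ratio divides by q (the poor only): 1.200000 / 2 = 0.6000.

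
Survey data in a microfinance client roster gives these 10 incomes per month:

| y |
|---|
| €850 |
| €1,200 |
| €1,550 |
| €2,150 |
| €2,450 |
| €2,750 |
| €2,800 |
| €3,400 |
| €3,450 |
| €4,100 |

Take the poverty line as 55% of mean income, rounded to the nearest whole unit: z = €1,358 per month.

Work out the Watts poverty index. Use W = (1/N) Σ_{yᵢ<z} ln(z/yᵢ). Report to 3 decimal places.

0.059

Below z: €850, €1,200 (q = 2 of N = 10).
ln(z/y) terms: ln(1358/850) = 0.4685; ln(1358/1200) = 0.1237.
W = 0.592223 / 10 = 0.059.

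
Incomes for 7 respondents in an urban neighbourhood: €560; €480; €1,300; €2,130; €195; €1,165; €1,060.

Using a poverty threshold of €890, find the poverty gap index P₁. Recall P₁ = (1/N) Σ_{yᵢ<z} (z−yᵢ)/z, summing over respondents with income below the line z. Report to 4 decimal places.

0.2303

Poor units: €195, €480, €560 (q = 3 of N = 7).
Gap ratios (z−y)/z: (890−195)/890 = 0.7809; (890−480)/890 = 0.4607; (890−560)/890 = 0.3708.
Sum of shortfalls = 1.612360; P₁ averages over all N: 1.612360 / 7 = 0.2303.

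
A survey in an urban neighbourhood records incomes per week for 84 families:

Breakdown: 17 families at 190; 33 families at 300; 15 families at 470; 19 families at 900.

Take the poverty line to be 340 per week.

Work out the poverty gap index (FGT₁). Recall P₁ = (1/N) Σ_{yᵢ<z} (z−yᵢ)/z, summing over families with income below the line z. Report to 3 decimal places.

0.136

Poor units: 17×190, 33×300 (q = 50 of N = 84).
Gap ratios (z−y)/z: (340−190)/340 = 0.4412 (×17); (340−300)/340 = 0.1176 (×33).
Σ = 11.382353. Dividing by the full population N = 84 gives P₁ = 0.136.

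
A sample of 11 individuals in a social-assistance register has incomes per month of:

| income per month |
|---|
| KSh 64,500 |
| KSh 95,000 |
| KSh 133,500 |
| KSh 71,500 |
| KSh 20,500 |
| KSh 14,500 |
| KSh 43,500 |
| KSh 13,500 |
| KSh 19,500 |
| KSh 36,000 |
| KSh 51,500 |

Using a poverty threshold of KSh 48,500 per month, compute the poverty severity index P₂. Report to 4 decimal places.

0.1618

Incomes under z: KSh 13,500, KSh 14,500, KSh 19,500, KSh 20,500, KSh 36,000, KSh 43,500 (q = 6 of N = 11).
Normalized shortfalls: (48500−13500)/48500 = 0.7216; (48500−14500)/48500 = 0.7010; (48500−19500)/48500 = 0.5979; (48500−20500)/48500 = 0.5773; (48500−36000)/48500 = 0.2577; (48500−43500)/48500 = 0.1031.
Squared: 0.5208; 0.4914; 0.3575; 0.3333; 0.0664; 0.0106.
Sum = 1.780104; P₂ = 1.780104 / 11 = 0.1618.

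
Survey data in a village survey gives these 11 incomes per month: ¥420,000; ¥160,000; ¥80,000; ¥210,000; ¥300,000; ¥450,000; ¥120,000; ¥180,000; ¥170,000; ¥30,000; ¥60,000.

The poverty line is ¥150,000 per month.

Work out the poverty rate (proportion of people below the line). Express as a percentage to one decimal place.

4 of the 11 people have income below ¥150,000.
H = 4/11 = 36.4%.

36.4%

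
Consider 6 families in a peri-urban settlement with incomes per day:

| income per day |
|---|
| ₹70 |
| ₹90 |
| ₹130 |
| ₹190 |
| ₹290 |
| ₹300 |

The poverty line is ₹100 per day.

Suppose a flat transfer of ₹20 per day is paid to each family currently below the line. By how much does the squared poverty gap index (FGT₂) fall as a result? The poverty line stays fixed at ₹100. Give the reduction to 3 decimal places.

0.015

Before: below the line — ₹70, ₹90; squared poverty gap index (FGT₂) = 0.01667.
After the ₹20 transfer: below the line — ₹90; squared poverty gap index (FGT₂) = 0.00167.
Reduction = 0.01667 − 0.00167 = 0.015.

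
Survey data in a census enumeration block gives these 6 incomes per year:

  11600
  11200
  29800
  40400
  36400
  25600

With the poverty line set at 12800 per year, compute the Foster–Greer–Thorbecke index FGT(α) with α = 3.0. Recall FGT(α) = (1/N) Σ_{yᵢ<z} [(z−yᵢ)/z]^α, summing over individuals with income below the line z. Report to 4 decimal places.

Below the line: 11200, 11600 (q = 2 of N = 6).
Shortfall ratios: (12800−11200)/12800 = 0.1250; (12800−11600)/12800 = 0.0938.
Raised to α = 3.0: 0.00195; 0.00082.
Sum = 0.002777; FGT(3.0) = 0.002777 / 6 = 0.0005.

0.0005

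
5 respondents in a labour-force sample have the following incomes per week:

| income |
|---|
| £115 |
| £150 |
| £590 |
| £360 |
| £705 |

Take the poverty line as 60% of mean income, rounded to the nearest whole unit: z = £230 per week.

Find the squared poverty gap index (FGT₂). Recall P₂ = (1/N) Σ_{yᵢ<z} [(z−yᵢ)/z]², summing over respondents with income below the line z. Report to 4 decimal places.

Incomes under z: £115, £150 (q = 2 of N = 5).
Shortfall ratios: (230−115)/230 = 0.5000; (230−150)/230 = 0.3478.
Squared: 0.2500; 0.1210.
Sum = 0.370983; P₂ = 0.370983 / 5 = 0.0742.

0.0742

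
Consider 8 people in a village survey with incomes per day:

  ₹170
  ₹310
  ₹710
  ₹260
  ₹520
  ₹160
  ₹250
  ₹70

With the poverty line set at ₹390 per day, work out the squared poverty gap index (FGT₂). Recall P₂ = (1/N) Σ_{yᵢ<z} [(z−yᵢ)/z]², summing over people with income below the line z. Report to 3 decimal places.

0.203

Incomes under z: ₹70, ₹160, ₹170, ₹250, ₹260, ₹310 (q = 6 of N = 8).
Relative gaps: (390−70)/390 = 0.8205; (390−160)/390 = 0.5897; (390−170)/390 = 0.5641; (390−250)/390 = 0.3590; (390−260)/390 = 0.3333; (390−310)/390 = 0.2051.
Squared: 0.6732; 0.3478; 0.3182; 0.1289; 0.1111; 0.0421.
Sum = 1.621302; P₂ = 1.621302 / 8 = 0.203.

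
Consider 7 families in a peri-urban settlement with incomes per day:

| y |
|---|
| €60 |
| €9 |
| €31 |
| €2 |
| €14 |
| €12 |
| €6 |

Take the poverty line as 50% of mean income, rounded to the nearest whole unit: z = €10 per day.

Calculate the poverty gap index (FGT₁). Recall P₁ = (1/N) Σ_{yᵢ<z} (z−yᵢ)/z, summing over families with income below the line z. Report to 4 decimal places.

0.1857

Incomes under z: €2, €6, €9 (q = 3 of N = 7).
Relative gaps: (10−2)/10 = 0.8000; (10−6)/10 = 0.4000; (10−9)/10 = 0.1000.
Sum of shortfalls = 1.300000; P₁ averages over all N: 1.300000 / 7 = 0.1857.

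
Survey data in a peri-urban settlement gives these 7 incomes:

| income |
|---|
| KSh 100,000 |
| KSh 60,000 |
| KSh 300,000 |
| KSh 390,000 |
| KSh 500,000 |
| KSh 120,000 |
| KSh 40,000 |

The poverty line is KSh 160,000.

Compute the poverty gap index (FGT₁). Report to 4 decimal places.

0.2857

Below the line: KSh 40,000, KSh 60,000, KSh 100,000, KSh 120,000 (q = 4 of N = 7).
Relative gaps: (160000−40000)/160000 = 0.7500; (160000−60000)/160000 = 0.6250; (160000−100000)/160000 = 0.3750; (160000−120000)/160000 = 0.2500.
Σ = 2.000000. Dividing by the full population N = 7 gives P₁ = 0.2857.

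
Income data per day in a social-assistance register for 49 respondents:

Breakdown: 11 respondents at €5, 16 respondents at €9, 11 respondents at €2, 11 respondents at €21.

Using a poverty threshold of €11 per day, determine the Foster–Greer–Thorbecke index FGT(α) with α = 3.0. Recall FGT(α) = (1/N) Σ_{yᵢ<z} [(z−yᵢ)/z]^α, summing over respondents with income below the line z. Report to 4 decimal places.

0.1613

Incomes under z: 11×€2, 11×€5, 16×€9 (q = 38 of N = 49).
Shortfall ratios: (11−2)/11 = 0.8182 (×11); (11−5)/11 = 0.5455 (×11); (11−9)/11 = 0.1818 (×16).
Raised to α = 3.0: 0.54771 (×11); 0.16228 (×11); 0.00601 (×16).
Sum = 7.906086; FGT(3.0) = 7.906086 / 49 = 0.1613.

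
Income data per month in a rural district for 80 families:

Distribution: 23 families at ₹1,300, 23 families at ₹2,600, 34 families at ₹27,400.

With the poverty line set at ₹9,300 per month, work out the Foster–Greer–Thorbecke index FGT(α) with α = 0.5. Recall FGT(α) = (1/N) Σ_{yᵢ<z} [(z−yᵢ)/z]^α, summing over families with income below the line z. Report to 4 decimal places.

0.5107

Below the line: 23×₹1,300, 23×₹2,600 (q = 46 of N = 80).
Gap ratios (z−y)/z: (9300−1300)/9300 = 0.8602 (×23); (9300−2600)/9300 = 0.7204 (×23).
Raised to α = 0.5: 0.92748 (×23); 0.84878 (×23).
Sum = 40.853965; FGT(0.5) = 40.853965 / 80 = 0.5107.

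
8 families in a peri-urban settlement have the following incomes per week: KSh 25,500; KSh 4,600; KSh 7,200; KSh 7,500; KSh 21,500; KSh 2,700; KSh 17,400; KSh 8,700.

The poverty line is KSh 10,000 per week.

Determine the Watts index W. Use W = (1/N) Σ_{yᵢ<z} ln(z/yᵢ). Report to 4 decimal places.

Below the line: KSh 2,700, KSh 4,600, KSh 7,200, KSh 7,500, KSh 8,700 (q = 5 of N = 8).
Log shortfalls: ln(10000/2700) = 1.3093; ln(10000/4600) = 0.7765; ln(10000/7200) = 0.3285; ln(10000/7500) = 0.2877; ln(10000/8700) = 0.1393.
W = 2.841310 / 8 = 0.3552.

0.3552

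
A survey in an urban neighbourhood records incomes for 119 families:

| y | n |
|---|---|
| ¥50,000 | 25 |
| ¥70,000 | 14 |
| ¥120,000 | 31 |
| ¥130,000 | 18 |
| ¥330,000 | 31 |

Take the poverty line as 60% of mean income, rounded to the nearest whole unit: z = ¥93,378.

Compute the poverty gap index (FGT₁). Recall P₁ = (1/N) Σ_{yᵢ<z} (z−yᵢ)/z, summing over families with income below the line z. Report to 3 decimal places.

Incomes under z: 25×¥50,000, 14×¥70,000 (q = 39 of N = 119).
Shortfall ratios: (93378−50000)/93378 = 0.4645 (×25); (93378−70000)/93378 = 0.2504 (×14).
Σ = 15.118572. Dividing by the full population N = 119 gives P₁ = 0.127.

0.127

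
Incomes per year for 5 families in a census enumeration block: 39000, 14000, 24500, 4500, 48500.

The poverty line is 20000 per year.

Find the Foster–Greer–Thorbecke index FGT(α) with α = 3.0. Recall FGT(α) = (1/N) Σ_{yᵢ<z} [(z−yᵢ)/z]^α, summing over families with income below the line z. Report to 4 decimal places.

Poor units: 4500, 14000 (q = 2 of N = 5).
Gap ratios (z−y)/z: (20000−4500)/20000 = 0.7750; (20000−14000)/20000 = 0.3000.
Raised to α = 3.0: 0.46548; 0.02700.
Sum = 0.492484; FGT(3.0) = 0.492484 / 5 = 0.0985.

0.0985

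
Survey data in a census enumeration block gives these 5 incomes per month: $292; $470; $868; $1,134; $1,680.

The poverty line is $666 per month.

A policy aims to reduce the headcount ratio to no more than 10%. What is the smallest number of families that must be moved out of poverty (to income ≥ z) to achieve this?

2

Currently q = 2 of N = 5 are below the line (H = 0.400).
A headcount ratio of at most 10% allows at most ⌊0.10 × 5⌋ = 0 poor families.
So at least 2 − 0 = 2 must be lifted.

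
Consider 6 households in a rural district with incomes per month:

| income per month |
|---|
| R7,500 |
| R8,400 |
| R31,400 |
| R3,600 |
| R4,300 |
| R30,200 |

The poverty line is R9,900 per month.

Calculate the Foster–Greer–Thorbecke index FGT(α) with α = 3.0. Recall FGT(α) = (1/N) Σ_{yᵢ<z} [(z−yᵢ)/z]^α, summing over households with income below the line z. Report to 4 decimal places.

Below the line: R3,600, R4,300, R7,500, R8,400 (q = 4 of N = 6).
Normalized shortfalls: (9900−3600)/9900 = 0.6364; (9900−4300)/9900 = 0.5657; (9900−7500)/9900 = 0.2424; (9900−8400)/9900 = 0.1515.
Raised to α = 3.0: 0.25770; 0.18099; 0.01425; 0.00348.
Sum = 0.456418; FGT(3.0) = 0.456418 / 6 = 0.0761.

0.0761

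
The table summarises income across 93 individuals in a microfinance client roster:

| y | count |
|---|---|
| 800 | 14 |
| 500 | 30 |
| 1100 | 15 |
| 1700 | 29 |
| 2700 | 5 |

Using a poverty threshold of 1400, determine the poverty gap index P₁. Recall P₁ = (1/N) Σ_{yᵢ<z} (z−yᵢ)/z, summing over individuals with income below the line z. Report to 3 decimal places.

Poor units: 30×500, 14×800, 15×1100 (q = 59 of N = 93).
Relative gaps: (1400−500)/1400 = 0.6429 (×30); (1400−800)/1400 = 0.4286 (×14); (1400−1100)/1400 = 0.2143 (×15).
Sum of shortfalls = 28.500000; P₁ averages over all N: 28.500000 / 93 = 0.306.

0.306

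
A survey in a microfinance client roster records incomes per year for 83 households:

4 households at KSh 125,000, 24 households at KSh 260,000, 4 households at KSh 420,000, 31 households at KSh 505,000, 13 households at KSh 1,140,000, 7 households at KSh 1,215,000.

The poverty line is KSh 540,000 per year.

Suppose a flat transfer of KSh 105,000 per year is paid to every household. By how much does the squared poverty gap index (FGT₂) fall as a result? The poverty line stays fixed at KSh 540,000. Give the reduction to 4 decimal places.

Before: below the line — 4×KSh 125,000, 24×KSh 260,000, 4×KSh 420,000, 31×KSh 505,000; squared poverty gap index (FGT₂) = 0.110156.
After the KSh 105,000 transfer: below the line — 4×KSh 230,000, 24×KSh 365,000, 4×KSh 525,000; squared poverty gap index (FGT₂) = 0.046288.
Reduction = 0.110156 − 0.046288 = 0.0639.

0.0639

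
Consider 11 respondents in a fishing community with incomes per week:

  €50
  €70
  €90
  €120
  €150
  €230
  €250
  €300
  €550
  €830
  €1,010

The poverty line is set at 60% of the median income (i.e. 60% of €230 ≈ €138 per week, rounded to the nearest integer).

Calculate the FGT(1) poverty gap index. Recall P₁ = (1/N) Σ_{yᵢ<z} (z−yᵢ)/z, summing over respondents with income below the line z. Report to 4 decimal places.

0.1462

Below the line: €50, €70, €90, €120 (q = 4 of N = 11).
Normalized shortfalls: (138−50)/138 = 0.6377; (138−70)/138 = 0.4928; (138−90)/138 = 0.3478; (138−120)/138 = 0.1304.
Sum of shortfalls = 1.608696; P₁ averages over all N: 1.608696 / 11 = 0.1462.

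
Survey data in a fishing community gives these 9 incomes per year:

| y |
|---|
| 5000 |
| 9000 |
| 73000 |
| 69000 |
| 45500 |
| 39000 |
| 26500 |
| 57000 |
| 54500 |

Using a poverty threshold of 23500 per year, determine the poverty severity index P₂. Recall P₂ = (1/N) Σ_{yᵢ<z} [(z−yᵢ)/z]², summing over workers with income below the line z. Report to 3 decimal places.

Incomes under z: 5000, 9000 (q = 2 of N = 9).
Normalized shortfalls: (23500−5000)/23500 = 0.7872; (23500−9000)/23500 = 0.6170.
Squared: 0.6197; 0.3807.
Sum = 1.000453; P₂ = 1.000453 / 9 = 0.111.

0.111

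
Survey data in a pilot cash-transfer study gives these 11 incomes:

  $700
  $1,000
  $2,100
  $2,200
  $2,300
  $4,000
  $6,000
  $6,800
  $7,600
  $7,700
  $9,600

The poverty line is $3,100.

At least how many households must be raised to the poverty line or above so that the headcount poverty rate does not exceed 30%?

Currently q = 5 of N = 11 are below the line (H = 0.455).
A headcount ratio of at most 30% allows at most ⌊0.30 × 11⌋ = 3 poor households.
So at least 5 − 3 = 2 must be lifted.

2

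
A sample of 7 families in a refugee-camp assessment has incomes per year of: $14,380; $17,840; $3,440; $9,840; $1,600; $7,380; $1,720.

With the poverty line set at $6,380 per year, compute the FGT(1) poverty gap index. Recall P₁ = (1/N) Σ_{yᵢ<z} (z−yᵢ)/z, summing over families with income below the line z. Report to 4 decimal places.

Incomes under z: $1,600, $1,720, $3,440 (q = 3 of N = 7).
Shortfall ratios: (6380−1600)/6380 = 0.7492; (6380−1720)/6380 = 0.7304; (6380−3440)/6380 = 0.4608.
Σ = 1.940439. Dividing by the full population N = 7 gives P₁ = 0.2772.

0.2772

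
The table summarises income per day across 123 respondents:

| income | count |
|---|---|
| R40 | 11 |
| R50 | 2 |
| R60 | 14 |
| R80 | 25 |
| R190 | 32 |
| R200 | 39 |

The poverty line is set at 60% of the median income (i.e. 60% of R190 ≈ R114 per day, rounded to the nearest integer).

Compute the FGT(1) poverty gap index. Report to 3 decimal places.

0.182

Below z: 11×R40, 2×R50, 14×R60, 25×R80 (q = 52 of N = 123).
Normalized shortfalls: (114−40)/114 = 0.6491 (×11); (114−50)/114 = 0.5614 (×2); (114−60)/114 = 0.4737 (×14); (114−80)/114 = 0.2982 (×25).
Sum of shortfalls = 22.350877; P₁ averages over all N: 22.350877 / 123 = 0.182.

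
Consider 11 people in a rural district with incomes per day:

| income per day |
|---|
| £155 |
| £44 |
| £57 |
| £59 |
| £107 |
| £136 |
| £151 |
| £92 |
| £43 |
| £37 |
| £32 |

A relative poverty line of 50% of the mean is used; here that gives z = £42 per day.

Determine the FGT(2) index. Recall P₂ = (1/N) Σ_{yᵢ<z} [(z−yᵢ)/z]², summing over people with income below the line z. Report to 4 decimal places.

0.0064

Below the line: £32, £37 (q = 2 of N = 11).
Shortfall ratios: (42−32)/42 = 0.2381; (42−37)/42 = 0.1190.
Squared: 0.0567; 0.0142.
Sum = 0.070862; P₂ = 0.070862 / 11 = 0.0064.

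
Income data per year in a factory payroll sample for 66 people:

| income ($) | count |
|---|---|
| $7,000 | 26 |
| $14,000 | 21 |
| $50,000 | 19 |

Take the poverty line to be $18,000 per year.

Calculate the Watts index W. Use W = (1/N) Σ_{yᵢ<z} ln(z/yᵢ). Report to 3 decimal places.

0.452

Incomes under z: 26×$7,000, 21×$14,000 (q = 47 of N = 66).
Log gaps: ln(18000/7000) = 0.9445 (×26); ln(18000/14000) = 0.2513 (×21).
W = 29.833605 / 66 = 0.452.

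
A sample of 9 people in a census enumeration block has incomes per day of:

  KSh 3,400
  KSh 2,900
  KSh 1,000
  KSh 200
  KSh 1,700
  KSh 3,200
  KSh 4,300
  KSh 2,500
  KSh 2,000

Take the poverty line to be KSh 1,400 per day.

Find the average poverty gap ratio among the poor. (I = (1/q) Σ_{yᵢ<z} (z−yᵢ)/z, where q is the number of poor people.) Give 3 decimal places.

0.571

Incomes under z: KSh 200, KSh 1,000 (q = 2 of N = 9).
Shortfall ratios (z−y)/z: 0.8571, 0.2857; sum = 1.142857.
I averages over the q = 2 poor units only: 1.142857 / 2 = 0.571.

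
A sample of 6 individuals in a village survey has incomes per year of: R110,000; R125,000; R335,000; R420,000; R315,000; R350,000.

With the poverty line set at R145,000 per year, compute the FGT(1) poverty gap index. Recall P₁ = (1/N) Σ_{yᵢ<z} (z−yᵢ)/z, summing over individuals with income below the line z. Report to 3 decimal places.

0.063

Below the line: R110,000, R125,000 (q = 2 of N = 6).
Relative gaps: (145000−110000)/145000 = 0.2414; (145000−125000)/145000 = 0.1379.
Sum of shortfalls = 0.379310; P₁ averages over all N: 0.379310 / 6 = 0.063.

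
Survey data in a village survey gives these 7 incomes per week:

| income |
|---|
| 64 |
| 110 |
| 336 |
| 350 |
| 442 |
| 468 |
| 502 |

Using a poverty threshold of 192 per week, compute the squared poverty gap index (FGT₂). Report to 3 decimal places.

Poor units: 64, 110 (q = 2 of N = 7).
Normalized shortfalls: (192−64)/192 = 0.6667; (192−110)/192 = 0.4271.
Squared: 0.4444; 0.1824.
Sum = 0.626845; P₂ = 0.626845 / 7 = 0.090.

0.090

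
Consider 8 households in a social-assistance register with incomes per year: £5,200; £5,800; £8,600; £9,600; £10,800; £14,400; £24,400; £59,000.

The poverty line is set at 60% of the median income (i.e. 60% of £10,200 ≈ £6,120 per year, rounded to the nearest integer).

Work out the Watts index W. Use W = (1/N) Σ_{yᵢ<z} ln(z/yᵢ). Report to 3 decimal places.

0.027

Below the line: £5,200, £5,800 (q = 2 of N = 8).
Log gaps: ln(6120/5200) = 0.1629; ln(6120/5800) = 0.0537.
W = 0.216608 / 8 = 0.027.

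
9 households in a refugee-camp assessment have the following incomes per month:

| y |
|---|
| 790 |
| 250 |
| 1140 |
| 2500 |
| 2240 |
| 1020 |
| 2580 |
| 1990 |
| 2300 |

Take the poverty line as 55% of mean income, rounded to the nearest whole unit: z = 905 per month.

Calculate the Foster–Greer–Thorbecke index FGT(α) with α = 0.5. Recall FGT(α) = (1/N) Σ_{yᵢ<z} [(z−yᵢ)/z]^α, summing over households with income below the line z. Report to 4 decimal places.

0.1341

Below the line: 250, 790 (q = 2 of N = 9).
Relative gaps: (905−250)/905 = 0.7238; (905−790)/905 = 0.1271.
Raised to α = 0.5: 0.85074; 0.35647.
Sum = 1.207210; FGT(0.5) = 1.207210 / 9 = 0.1341.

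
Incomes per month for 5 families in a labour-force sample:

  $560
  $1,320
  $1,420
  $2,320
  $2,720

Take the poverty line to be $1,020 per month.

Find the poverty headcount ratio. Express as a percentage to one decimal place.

20.0%

1 of the 5 families have income below $1,020.
H = 1/5 = 20.0%.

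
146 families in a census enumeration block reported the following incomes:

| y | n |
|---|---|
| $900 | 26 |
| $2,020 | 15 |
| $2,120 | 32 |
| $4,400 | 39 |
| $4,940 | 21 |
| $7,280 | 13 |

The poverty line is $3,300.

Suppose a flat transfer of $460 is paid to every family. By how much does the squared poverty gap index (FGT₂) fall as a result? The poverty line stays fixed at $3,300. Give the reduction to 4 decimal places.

Before: below the line — 26×$900, 15×$2,020, 32×$2,120; squared poverty gap index (FGT₂) = 0.137674.
After the $460 transfer: below the line — 26×$1,360, 15×$2,480, 32×$2,580; squared poverty gap index (FGT₂) = 0.078323.
Reduction = 0.137674 − 0.078323 = 0.0594.

0.0594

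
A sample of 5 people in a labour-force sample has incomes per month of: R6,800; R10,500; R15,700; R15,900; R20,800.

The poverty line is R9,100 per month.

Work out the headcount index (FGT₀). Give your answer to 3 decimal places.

0.200

1 of the 5 people have income below R9,100.
H = 1/5 = 0.200.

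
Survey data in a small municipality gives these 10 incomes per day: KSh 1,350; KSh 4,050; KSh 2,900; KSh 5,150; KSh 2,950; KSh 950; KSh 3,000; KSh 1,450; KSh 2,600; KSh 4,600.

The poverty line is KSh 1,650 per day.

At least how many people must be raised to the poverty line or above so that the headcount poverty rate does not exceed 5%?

3 of the 10 people are poor, so H = 3/10 = 0.300.
A headcount ratio of at most 5% allows at most ⌊0.05 × 10⌋ = 0 poor people.
So at least 3 − 0 = 3 must be lifted.

3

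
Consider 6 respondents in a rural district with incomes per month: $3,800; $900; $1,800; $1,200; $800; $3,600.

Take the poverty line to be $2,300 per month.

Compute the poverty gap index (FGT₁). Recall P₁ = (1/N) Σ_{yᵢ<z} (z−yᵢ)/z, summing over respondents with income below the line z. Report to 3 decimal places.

Poor units: $800, $900, $1,200, $1,800 (q = 4 of N = 6).
Shortfall ratios: (2300−800)/2300 = 0.6522; (2300−900)/2300 = 0.6087; (2300−1200)/2300 = 0.4783; (2300−1800)/2300 = 0.2174.
Σ = 1.956522. Dividing by the full population N = 6 gives P₁ = 0.326.

0.326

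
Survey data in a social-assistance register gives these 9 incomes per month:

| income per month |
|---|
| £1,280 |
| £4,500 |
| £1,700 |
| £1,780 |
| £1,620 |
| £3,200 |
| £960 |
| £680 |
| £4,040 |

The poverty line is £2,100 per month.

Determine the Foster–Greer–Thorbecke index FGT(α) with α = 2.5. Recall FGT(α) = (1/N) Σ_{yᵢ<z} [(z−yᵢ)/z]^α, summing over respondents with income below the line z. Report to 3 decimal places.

Below z: £680, £960, £1,280, £1,620, £1,700, £1,780 (q = 6 of N = 9).
Gap ratios (z−y)/z: (2100−680)/2100 = 0.6762; (2100−960)/2100 = 0.5429; (2100−1280)/2100 = 0.3905; (2100−1620)/2100 = 0.2286; (2100−1700)/2100 = 0.1905; (2100−1780)/2100 = 0.1524.
Raised to α = 2.5: 0.37599; 0.21713; 0.09528; 0.02498; 0.01583; 0.00906.
Sum = 0.738267; FGT(2.5) = 0.738267 / 9 = 0.082.

0.082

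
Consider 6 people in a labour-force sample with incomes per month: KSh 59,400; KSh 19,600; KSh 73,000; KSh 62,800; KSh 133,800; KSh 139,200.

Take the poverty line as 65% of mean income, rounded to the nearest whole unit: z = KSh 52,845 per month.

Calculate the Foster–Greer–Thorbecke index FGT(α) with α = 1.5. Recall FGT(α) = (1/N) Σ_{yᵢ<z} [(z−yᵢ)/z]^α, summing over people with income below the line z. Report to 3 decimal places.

Poor units: KSh 19,600 (q = 1 of N = 6).
Gap ratios (z−y)/z: (52845−19600)/52845 = 0.6291.
Raised to α = 1.5: 0.49898.
Sum = 0.498981; FGT(1.5) = 0.498981 / 6 = 0.083.

0.083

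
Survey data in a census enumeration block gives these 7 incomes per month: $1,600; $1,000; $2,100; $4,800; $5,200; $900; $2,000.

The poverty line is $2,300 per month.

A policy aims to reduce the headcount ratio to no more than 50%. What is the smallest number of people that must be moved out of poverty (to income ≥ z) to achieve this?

5 of the 7 people are poor, so H = 5/7 = 0.714.
A headcount ratio of at most 50% allows at most ⌊0.50 × 7⌋ = 3 poor people.
So at least 5 − 3 = 2 must be lifted.

2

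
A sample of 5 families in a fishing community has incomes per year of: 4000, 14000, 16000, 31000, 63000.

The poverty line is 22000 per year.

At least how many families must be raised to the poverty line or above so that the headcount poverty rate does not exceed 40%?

1

Currently q = 3 of N = 5 are below the line (H = 0.600).
A headcount ratio of at most 40% allows at most ⌊0.40 × 5⌋ = 2 poor families.
So at least 3 − 2 = 1 must be lifted.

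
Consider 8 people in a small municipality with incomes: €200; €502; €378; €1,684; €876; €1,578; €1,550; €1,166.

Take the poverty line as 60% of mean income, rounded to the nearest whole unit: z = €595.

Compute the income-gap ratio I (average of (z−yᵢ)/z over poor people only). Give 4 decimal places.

Below the line: €200, €378, €502 (q = 3 of N = 8).
Relative gaps: 0.6639, 0.3647, 0.1563; sum = 1.184874.
The income-gap ratio divides by q (the poor only): 1.184874 / 3 = 0.3950.

0.3950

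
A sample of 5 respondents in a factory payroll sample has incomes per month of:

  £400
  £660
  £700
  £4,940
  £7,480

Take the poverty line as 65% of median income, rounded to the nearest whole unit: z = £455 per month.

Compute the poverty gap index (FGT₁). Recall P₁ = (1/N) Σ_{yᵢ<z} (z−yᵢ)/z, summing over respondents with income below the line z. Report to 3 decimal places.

0.024

Below z: £400 (q = 1 of N = 5).
Relative gaps: (455−400)/455 = 0.1209.
Sum of shortfalls = 0.120879; P₁ averages over all N: 0.120879 / 5 = 0.024.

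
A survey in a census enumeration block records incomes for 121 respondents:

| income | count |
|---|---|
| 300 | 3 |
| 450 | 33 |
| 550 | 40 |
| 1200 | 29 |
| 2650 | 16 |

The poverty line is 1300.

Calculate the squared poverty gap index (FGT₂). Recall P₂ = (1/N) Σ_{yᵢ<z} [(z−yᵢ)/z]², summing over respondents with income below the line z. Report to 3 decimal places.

0.243

Below z: 3×300, 33×450, 40×550, 29×1200 (q = 105 of N = 121).
Gap ratios (z−y)/z: (1300−300)/1300 = 0.7692 (×3); (1300−450)/1300 = 0.6538 (×33); (1300−550)/1300 = 0.5769 (×40); (1300−1200)/1300 = 0.0769 (×29).
Squared: 0.5917 (×3); 0.4275 (×33); 0.3328 (×40); 0.0059 (×29).
Sum = 29.368343; P₂ = 29.368343 / 121 = 0.243.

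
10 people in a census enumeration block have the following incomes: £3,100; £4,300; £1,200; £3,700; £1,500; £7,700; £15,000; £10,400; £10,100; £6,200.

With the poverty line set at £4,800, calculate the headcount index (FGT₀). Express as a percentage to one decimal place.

5 of the 10 people have income below £4,800.
H = 5/10 = 50.0%.

50.0%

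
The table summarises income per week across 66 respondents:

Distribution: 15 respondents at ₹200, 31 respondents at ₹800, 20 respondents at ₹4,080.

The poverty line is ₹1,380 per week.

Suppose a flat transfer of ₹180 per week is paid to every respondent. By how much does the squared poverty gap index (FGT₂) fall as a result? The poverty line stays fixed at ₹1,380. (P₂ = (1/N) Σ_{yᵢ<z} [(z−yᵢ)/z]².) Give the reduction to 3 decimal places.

0.090

Before: below the line — 15×₹200, 31×₹800; squared poverty gap index (FGT₂) = 0.24914.
After the ₹180 transfer: below the line — 15×₹380, 31×₹980; squared poverty gap index (FGT₂) = 0.15880.
Reduction = 0.24914 − 0.15880 = 0.090.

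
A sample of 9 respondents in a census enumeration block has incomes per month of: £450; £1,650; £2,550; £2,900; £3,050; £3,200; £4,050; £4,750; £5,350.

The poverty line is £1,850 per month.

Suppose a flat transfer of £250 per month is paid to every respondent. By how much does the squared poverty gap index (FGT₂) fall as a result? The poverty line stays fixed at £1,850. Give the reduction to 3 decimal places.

Before: below the line — £450, £1,650; squared poverty gap index (FGT₂) = 0.06493.
After the £250 transfer: below the line — £700; squared poverty gap index (FGT₂) = 0.04293.
Reduction = 0.06493 − 0.04293 = 0.022.

0.022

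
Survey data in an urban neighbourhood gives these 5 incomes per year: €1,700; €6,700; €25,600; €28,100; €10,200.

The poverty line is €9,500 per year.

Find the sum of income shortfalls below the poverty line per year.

Poor units: €1,700, €6,700 (q = 2 of N = 5).
Individual gaps: 9500−1700 = 7800; 9500−6700 = 2800.
Aggregate gap = €10,600.

€10,600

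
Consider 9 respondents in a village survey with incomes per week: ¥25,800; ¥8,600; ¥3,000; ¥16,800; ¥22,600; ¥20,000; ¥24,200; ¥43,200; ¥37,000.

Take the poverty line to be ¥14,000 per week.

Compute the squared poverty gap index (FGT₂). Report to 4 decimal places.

Poor units: ¥3,000, ¥8,600 (q = 2 of N = 9).
Normalized shortfalls: (14000−3000)/14000 = 0.7857; (14000−8600)/14000 = 0.3857.
Squared: 0.6173; 0.1488.
Sum = 0.766122; P₂ = 0.766122 / 9 = 0.0851.

0.0851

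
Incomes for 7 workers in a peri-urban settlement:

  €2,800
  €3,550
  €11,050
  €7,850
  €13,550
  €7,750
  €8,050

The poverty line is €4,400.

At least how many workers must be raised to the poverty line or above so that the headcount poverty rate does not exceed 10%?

2 of the 7 workers are poor, so H = 2/7 = 0.286.
A headcount ratio of at most 10% allows at most ⌊0.10 × 7⌋ = 0 poor workers.
So at least 2 − 0 = 2 must be lifted.

2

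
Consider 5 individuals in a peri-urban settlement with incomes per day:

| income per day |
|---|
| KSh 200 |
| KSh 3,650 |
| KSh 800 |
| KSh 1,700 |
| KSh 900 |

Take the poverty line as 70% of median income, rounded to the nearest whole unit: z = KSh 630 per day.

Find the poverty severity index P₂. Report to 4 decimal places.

Below z: KSh 200 (q = 1 of N = 5).
Normalized shortfalls: (630−200)/630 = 0.6825.
Squared: 0.4659.
Sum = 0.465860; P₂ = 0.465860 / 5 = 0.0932.

0.0932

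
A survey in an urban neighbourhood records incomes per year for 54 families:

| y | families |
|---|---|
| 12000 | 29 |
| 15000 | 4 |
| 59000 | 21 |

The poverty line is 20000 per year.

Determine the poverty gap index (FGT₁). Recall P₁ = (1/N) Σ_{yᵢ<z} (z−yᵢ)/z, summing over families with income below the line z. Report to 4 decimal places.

Below z: 29×12000, 4×15000 (q = 33 of N = 54).
Relative gaps: (20000−12000)/20000 = 0.4000 (×29); (20000−15000)/20000 = 0.2500 (×4).
Σ = 12.600000. Dividing by the full population N = 54 gives P₁ = 0.2333.

0.2333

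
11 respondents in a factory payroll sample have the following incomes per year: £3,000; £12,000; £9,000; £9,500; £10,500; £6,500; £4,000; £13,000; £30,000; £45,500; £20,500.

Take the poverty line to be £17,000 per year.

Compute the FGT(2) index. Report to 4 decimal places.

Below the line: £3,000, £4,000, £6,500, £9,000, £9,500, £10,500, £12,000, £13,000 (q = 8 of N = 11).
Relative gaps: (17000−3000)/17000 = 0.8235; (17000−4000)/17000 = 0.7647; (17000−6500)/17000 = 0.6176; (17000−9000)/17000 = 0.4706; (17000−9500)/17000 = 0.4412; (17000−10500)/17000 = 0.3824; (17000−12000)/17000 = 0.2941; (17000−13000)/17000 = 0.2353.
Squared: 0.6782; 0.5848; 0.3815; 0.2215; 0.1946; 0.1462; 0.0865; 0.0554.
Sum = 2.348616; P₂ = 2.348616 / 11 = 0.2135.

0.2135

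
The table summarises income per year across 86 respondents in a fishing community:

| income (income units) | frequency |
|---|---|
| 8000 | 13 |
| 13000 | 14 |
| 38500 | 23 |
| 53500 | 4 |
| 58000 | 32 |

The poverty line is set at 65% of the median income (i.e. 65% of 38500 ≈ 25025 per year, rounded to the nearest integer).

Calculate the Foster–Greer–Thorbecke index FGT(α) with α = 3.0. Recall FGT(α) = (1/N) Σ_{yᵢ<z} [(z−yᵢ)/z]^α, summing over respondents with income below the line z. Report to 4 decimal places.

0.0657

Incomes under z: 13×8000, 14×13000 (q = 27 of N = 86).
Shortfall ratios: (25025−8000)/25025 = 0.6803 (×13); (25025−13000)/25025 = 0.4805 (×14).
Raised to α = 3.0: 0.31488 (×13); 0.11095 (×14).
Sum = 5.646704; FGT(3.0) = 5.646704 / 86 = 0.0657.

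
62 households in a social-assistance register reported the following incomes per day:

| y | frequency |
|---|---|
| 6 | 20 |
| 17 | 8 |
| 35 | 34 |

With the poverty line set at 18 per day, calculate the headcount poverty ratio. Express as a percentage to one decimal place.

28 of the 62 households have income below 18.
H = 28/62 = 45.2%.

45.2%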